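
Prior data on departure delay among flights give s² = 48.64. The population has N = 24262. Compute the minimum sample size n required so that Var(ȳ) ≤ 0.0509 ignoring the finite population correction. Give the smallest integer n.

Without fpc, n₀ = s²/D = 48.64/0.0509 = 955.5992.
Rounding up, n = 956.

956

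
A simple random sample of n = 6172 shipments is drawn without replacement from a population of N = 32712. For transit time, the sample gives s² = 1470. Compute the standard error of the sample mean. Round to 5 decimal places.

Under SRS without replacement, Var(ȳ) = (1 − f)·s²/n with f = n/N = 6172/32712 = 0.18867694.
Var(ȳ) = (1 − 0.18867694)·1470/6172 = 0.81132306·0.23817239 = 0.19323475.
SE(ȳ) = √(0.19323475) = 0.43958.

0.43958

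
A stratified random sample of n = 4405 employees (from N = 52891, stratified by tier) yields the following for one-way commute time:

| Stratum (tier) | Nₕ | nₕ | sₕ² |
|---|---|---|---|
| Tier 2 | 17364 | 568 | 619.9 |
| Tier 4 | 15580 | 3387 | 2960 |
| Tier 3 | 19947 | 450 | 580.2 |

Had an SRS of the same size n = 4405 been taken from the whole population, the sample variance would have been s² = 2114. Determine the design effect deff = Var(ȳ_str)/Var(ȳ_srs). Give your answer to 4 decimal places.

0.8010

Var(ȳ_str) = Σ Wₕ²(1−fₕ)sₕ²/nₕ with Wₕ = Nₕ/52891:
  Tier 2: (17364/52891)²·(1−568/17364)·619.9/568 = 0.11377986
  Tier 4: (15580/52891)²·(1−3387/15580)·2960/3387 = 0.059345936
  Tier 3: (19947/52891)²·(1−450/19947)·580.2/450 = 0.17924499
  → Var(ȳ_str) = 0.35237079.
Var(ȳ_srs) = (1 − 4405/52891)·2114/4405 = 0.4399402.
deff = 0.35237079 / 0.4399402 = 0.8010.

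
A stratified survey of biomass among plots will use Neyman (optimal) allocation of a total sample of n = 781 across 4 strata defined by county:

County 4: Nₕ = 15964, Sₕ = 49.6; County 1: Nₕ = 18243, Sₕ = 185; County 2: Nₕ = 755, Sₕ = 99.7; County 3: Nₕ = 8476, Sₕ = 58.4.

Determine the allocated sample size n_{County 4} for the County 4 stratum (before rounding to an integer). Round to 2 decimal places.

130.55

Neyman allocation: nₕ = n·NₕSₕ / Σⱼ NⱼSⱼ.
Σ NⱼSⱼ = 15964·49.6 + 18243·185 + 755·99.7 + 8476·58.4 = 4.7370413 × 10^6.
n_{County 4} = 781·15964·49.6 / (4.7370413 × 10^6) = 130.55.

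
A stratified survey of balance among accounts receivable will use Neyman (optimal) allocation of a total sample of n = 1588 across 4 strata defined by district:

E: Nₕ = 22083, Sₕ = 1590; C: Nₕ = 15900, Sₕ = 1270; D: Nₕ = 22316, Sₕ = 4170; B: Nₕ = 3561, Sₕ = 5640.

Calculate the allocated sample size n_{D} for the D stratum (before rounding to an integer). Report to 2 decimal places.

877.28

Neyman allocation: nₕ = n·NₕSₕ / Σⱼ NⱼSⱼ.
Σ NⱼSⱼ = 22083·1590 + 15900·1270 + 22316·4170 + 3561·5640 = 1.6844673 × 10^8.
n_{D} = 1588·22316·4170 / (1.6844673 × 10^8) = 877.28.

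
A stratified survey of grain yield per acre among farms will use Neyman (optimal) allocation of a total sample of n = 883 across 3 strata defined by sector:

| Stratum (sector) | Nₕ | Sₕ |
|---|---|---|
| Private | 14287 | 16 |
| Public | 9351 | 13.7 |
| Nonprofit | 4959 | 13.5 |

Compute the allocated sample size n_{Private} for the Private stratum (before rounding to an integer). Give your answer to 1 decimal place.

Neyman allocation: nₕ = n·NₕSₕ / Σⱼ NⱼSⱼ.
Σ NⱼSⱼ = 14287·16 + 9351·13.7 + 4959·13.5 = 423647.2.
n_{Private} = 883·14287·16 / 423647.2 = 476.5.

476.5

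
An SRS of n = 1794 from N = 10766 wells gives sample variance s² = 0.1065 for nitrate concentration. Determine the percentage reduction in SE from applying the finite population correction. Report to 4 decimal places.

8.7112

f = n/N = 1794/10766 = 0.16663570.
SE_no-fpc = √(s²/n) = 0.0077048393; SE_fpc = √((1−f)s²/n) = 0.0070336545.
Ratio = √(1−f) = 0.91288789. Reduction = 100·(1 − 0.91288789) = 8.7112%.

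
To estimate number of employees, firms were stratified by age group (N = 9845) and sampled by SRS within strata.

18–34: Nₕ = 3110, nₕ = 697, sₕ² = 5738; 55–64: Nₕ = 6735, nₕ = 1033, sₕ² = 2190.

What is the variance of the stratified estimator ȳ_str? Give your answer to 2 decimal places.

Var(ȳ_str) = Σₕ Wₕ²(1 − fₕ)sₕ²/nₕ with Wₕ = Nₕ/N, N = 9845.
18–34: Wₕ = 0.31589639; term = 0.31589639²·(1 − 0.22411576)·5738/697 = 0.6374029.
55–64: Wₕ = 0.68410361; term = 0.68410361²·(1 − 0.15337788)·2190/1033 = 0.8399959.
Sum = 1.4773988.

1.48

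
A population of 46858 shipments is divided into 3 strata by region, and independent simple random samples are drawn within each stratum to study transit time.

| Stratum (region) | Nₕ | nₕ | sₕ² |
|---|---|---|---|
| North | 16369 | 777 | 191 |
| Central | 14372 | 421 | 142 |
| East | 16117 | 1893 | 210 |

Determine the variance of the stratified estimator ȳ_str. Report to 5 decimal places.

0.07096

Var(ȳ_str) = Σₕ Wₕ²(1 − fₕ)sₕ²/nₕ with Wₕ = Nₕ/N, N = 46858.
North: Wₕ = 0.34933202; term = 0.34933202²·(1 − 0.04746777)·191/777 = 0.028573854.
Central: Wₕ = 0.30671390; term = 0.30671390²·(1 − 0.02929307)·142/421 = 0.030800751.
East: Wₕ = 0.34395407; term = 0.34395407²·(1 − 0.11745362)·210/1893 = 0.011582629.
Sum = 0.070957234.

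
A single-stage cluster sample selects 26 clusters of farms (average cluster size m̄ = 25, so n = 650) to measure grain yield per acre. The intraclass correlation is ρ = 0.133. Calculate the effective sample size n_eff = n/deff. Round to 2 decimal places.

deff = 1 + (25 − 1)·0.133 = 1 + 3.192 = 4.192.
n_eff = 650 / 4.192 = 155.06.

155.06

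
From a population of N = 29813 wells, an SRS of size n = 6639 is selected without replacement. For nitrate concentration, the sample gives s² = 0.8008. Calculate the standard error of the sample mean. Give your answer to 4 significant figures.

0.009683

Under SRS without replacement, Var(ȳ) = (1 − f)·s²/n with f = n/N = 6639/29813 = 0.22268809.
Var(ȳ) = (1 − 0.22268809)·0.8008/6639 = 0.77731191·1.2062058 × 10^-4 = 9.375981 × 10^-5.
SE(ȳ) = √(9.375981 × 10^-5) = 0.009683.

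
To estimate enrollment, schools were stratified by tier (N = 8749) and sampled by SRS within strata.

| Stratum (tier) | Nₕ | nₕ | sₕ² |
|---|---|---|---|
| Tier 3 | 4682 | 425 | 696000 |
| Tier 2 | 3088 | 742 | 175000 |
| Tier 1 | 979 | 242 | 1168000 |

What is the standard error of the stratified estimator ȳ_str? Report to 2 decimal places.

22.23

Var(ȳ_str) = Σₕ Wₕ²(1 − fₕ)sₕ²/nₕ with Wₕ = Nₕ/N, N = 8749.
Tier 3: Wₕ = 0.53514687; term = 0.53514687²·(1 − 0.09077317)·696000/425 = 426.42095.
Tier 2: Wₕ = 0.35295462; term = 0.35295462²·(1 − 0.24028497)·175000/742 = 22.321461.
Tier 1: Wₕ = 0.11189850; term = 0.11189850²·(1 − 0.24719101)·1168000/242 = 45.494702.
Sum = 494.23711.
SE = √(494.23711) = 22.23.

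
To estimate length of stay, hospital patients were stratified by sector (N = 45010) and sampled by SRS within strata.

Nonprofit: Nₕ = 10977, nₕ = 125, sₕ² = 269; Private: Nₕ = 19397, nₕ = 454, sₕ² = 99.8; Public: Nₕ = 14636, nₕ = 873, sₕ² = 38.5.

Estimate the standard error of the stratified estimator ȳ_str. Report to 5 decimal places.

0.41327

Var(ȳ_str) = Σₕ Wₕ²(1 − fₕ)sₕ²/nₕ with Wₕ = Nₕ/N, N = 45010.
Nonprofit: Wₕ = 0.24387914; term = 0.24387914²·(1 − 0.01138745)·269/125 = 0.12653705.
Private: Wₕ = 0.43094868; term = 0.43094868²·(1 − 0.02340568)·99.8/454 = 0.039869426.
Public: Wₕ = 0.32517218; term = 0.32517218²·(1 − 0.05964744)·38.5/873 = 0.0043849432.
Sum = 0.17079142.
SE = √(0.17079142) = 0.41327.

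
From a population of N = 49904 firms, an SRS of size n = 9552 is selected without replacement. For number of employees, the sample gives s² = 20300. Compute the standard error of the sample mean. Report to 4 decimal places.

1.3109

Under SRS without replacement, Var(ȳ) = (1 − f)·s²/n with f = n/N = 9552/49904 = 0.19140750.
Var(ȳ) = (1 − 0.19140750)·20300/9552 = 0.80859250·2.1252094 = 1.7184284.
SE(ȳ) = √(1.7184284) = 1.3109.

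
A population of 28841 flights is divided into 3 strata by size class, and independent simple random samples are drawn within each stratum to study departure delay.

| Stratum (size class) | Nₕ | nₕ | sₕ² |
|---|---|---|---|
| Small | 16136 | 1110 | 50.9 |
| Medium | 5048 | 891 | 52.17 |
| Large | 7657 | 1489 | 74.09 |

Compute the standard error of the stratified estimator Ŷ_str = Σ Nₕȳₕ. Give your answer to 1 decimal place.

3833.7

Var(Ŷ_str) = Σₕ Nₕ²(1 − fₕ)sₕ²/nₕ.
Small: 16136²·(1 − 1110/16136)·50.9/1110 = 1.111819 × 10^7.
Medium: 5048²·(1 − 891/5048)·52.17/891 = 1.2286905 × 10^6.
Large: 7657²·(1 − 1489/7657)·74.09/1489 = 2.3500003 × 10^6.
Sum = 1.4696881 × 10^7.
SE = √(1.4696881 × 10^7) = 3833.7.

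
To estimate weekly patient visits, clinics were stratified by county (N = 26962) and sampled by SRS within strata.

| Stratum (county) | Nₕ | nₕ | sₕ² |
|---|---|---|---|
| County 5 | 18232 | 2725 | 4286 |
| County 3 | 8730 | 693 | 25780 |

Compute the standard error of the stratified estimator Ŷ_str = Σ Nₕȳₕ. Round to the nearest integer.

Var(Ŷ_str) = Σₕ Nₕ²(1 − fₕ)sₕ²/nₕ.
County 5: 18232²·(1 − 2725/18232)·4286/2725 = 4.4468017 × 10^8.
County 3: 8730²·(1 − 693/8730)·25780/693 = 2.6101045 × 10^9.
Sum = 3.0547847 × 10^9.
SE = √(3.0547847 × 10^9) = 55270.

55270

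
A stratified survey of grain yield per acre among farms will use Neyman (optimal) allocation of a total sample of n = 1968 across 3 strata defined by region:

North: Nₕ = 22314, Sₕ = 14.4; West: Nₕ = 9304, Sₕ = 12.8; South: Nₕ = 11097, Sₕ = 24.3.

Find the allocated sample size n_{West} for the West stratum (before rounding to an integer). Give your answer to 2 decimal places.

330.07

Neyman allocation: nₕ = n·NₕSₕ / Σⱼ NⱼSⱼ.
Σ NⱼSⱼ = 22314·14.4 + 9304·12.8 + 11097·24.3 = 710069.9.
n_{West} = 1968·9304·12.8 / 710069.9 = 330.07.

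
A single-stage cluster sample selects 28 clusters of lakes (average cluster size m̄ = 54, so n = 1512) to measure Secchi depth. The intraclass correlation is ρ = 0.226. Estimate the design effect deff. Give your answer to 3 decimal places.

12.978

deff = 1 + (54 − 1)·0.226 = 1 + 11.978 = 12.978.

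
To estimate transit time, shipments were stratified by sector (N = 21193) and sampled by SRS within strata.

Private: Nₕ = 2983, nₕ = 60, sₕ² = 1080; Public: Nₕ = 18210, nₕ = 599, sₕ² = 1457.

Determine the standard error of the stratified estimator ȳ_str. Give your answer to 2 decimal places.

Var(ȳ_str) = Σₕ Wₕ²(1 − fₕ)sₕ²/nₕ with Wₕ = Nₕ/N, N = 21193.
Private: Wₕ = 0.14075402; term = 0.14075402²·(1 − 0.02011398)·1080/60 = 0.34943765.
Public: Wₕ = 0.85924598; term = 0.85924598²·(1 − 0.03289401)·1457/599 = 1.736768.
Sum = 2.0862057.
SE = √(2.0862057) = 1.44.

1.44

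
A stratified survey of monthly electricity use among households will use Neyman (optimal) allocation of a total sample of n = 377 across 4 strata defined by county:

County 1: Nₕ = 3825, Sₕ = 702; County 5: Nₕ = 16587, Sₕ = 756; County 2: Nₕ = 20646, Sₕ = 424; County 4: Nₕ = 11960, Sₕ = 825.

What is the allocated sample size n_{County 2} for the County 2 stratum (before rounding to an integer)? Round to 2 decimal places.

Neyman allocation: nₕ = n·NₕSₕ / Σⱼ NⱼSⱼ.
Σ NⱼSⱼ = 3825·702 + 16587·756 + 20646·424 + 11960·825 = 3.3845826 × 10^7.
n_{County 2} = 377·20646·424 / (3.3845826 × 10^7) = 97.51.

97.51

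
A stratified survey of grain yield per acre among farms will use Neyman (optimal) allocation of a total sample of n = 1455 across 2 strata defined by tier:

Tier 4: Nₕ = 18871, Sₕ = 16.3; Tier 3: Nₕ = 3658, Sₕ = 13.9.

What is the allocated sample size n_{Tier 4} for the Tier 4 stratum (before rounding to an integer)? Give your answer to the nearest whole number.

1249

Neyman allocation: nₕ = n·NₕSₕ / Σⱼ NⱼSⱼ.
Σ NⱼSⱼ = 18871·16.3 + 3658·13.9 = 358443.5.
n_{Tier 4} = 1455·18871·16.3 / 358443.5 = 1249.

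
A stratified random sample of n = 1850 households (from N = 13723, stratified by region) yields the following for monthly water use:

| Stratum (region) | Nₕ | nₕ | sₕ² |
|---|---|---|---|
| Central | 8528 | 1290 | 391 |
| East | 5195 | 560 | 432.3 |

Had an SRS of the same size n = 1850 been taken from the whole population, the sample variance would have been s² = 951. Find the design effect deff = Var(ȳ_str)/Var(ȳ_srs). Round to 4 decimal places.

0.4453

Var(ȳ_str) = Σ Wₕ²(1−fₕ)sₕ²/nₕ with Wₕ = Nₕ/13723:
  Central: (8528/13723)²·(1−1290/8528)·391/1290 = 0.099346985
  East: (5195/13723)²·(1−560/5195)·432.3/560 = 0.098703913
  → Var(ȳ_str) = 0.1980509.
Var(ȳ_srs) = (1 − 1850/13723)·951/1850 = 0.44475434.
deff = 0.1980509 / 0.44475434 = 0.4453.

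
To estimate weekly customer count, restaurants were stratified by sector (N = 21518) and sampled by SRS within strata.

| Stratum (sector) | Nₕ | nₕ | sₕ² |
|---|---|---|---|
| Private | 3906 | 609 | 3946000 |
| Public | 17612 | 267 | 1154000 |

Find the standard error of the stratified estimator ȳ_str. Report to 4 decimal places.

Var(ȳ_str) = Σₕ Wₕ²(1 − fₕ)sₕ²/nₕ with Wₕ = Nₕ/N, N = 21518.
Private: Wₕ = 0.18152245; term = 0.18152245²·(1 − 0.15591398)·3946000/609 = 180.21344.
Public: Wₕ = 0.81847755; term = 0.81847755²·(1 − 0.01516012)·1154000/267 = 2851.5023.
Sum = 3031.7157.
SE = √(3031.7157) = 55.0610.

55.0610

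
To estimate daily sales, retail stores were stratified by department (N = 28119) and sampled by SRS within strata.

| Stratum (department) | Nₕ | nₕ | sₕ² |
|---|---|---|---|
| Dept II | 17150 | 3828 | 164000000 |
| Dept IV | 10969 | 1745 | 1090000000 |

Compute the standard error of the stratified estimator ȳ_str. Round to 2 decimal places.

303.83

Var(ȳ_str) = Σₕ Wₕ²(1 − fₕ)sₕ²/nₕ with Wₕ = Nₕ/N, N = 28119.
Dept II: Wₕ = 0.60990789; term = 0.60990789²·(1 − 0.22320700)·164000000/3828 = 12379.575.
Dept IV: Wₕ = 0.39009211; term = 0.39009211²·(1 − 0.15908469)·1090000000/1745 = 79931.443.
Sum = 92311.018.
SE = √(92311.018) = 303.83.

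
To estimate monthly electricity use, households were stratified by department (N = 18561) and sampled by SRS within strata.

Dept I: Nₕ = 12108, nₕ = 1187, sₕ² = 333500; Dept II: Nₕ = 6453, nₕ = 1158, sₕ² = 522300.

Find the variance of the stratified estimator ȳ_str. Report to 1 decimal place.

Var(ȳ_str) = Σₕ Wₕ²(1 − fₕ)sₕ²/nₕ with Wₕ = Nₕ/N, N = 18561.
Dept I: Wₕ = 0.65233554; term = 0.65233554²·(1 − 0.09803436)·333500/1187 = 107.83933.
Dept II: Wₕ = 0.34766446; term = 0.34766446²·(1 − 0.17945142)·522300/1158 = 44.733858.
Sum = 152.57319.

152.6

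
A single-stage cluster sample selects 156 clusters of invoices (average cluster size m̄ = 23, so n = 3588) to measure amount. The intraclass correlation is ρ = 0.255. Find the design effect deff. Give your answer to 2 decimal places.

deff = 1 + (23 − 1)·0.255 = 1 + 5.61 = 6.61.

6.61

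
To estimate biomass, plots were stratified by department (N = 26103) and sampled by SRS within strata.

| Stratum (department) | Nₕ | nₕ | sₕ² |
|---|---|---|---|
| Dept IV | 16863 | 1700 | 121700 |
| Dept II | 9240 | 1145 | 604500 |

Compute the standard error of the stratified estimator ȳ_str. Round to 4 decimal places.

Var(ȳ_str) = Σₕ Wₕ²(1 − fₕ)sₕ²/nₕ with Wₕ = Nₕ/N, N = 26103.
Dept IV: Wₕ = 0.64601770; term = 0.64601770²·(1 − 0.10081243)·121700/1700 = 26.864625.
Dept II: Wₕ = 0.35398230; term = 0.35398230²·(1 − 0.12391775)·604500/1145 = 57.956052.
Sum = 84.820677.
SE = √(84.820677) = 9.2098.

9.2098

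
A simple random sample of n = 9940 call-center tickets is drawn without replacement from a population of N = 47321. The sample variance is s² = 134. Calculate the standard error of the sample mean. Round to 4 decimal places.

0.1032

Under SRS without replacement, Var(ȳ) = (1 − f)·s²/n with f = n/N = 9940/47321 = 0.21005473.
Var(ȳ) = (1 − 0.21005473)·134/9940 = 0.78994527·0.013480885 = 0.010649162.
SE(ȳ) = √(0.010649162) = 0.1032.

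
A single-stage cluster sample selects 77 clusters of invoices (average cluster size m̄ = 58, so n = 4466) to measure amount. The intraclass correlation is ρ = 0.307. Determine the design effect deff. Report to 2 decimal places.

deff = 1 + (58 − 1)·0.307 = 1 + 17.499 = 18.499.

18.50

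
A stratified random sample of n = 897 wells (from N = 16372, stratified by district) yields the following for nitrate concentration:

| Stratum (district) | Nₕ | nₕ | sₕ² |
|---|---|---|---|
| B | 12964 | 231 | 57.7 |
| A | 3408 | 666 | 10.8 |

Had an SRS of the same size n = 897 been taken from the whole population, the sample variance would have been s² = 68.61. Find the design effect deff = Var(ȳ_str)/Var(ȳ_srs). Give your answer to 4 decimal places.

2.1355

Var(ȳ_str) = Σ Wₕ²(1−fₕ)sₕ²/nₕ with Wₕ = Nₕ/16372:
  B: (12964/16372)²·(1−231/12964)·57.7/231 = 0.15382613
  A: (3408/16372)²·(1−666/3408)·10.8/666 = 5.653444 × 10^-4
  → Var(ȳ_str) = 0.15439147.
Var(ȳ_srs) = (1 − 897/16372)·68.61/897 = 0.072297603.
deff = 0.15439147 / 0.072297603 = 2.1355.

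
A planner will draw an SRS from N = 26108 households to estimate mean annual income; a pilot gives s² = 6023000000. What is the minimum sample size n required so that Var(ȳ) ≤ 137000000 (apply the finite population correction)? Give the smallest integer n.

44

Without fpc, n₀ = s²/D = 6023000000/137000000 = 43.9635.
With fpc, (1 − n/N)·s²/n ≤ D requires n ≥ n₀/(1 + n₀/N) = 43.9635/(1 + 43.9635/26108) = 43.8896.
Rounding up, n = 44.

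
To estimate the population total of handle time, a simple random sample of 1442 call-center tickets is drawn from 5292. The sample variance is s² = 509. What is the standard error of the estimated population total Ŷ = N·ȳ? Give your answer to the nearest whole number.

2682

Var(Ŷ) = N²·Var(ȳ) = N²·(1 − n/N)·s²/n.
f = 1442/5292 = 0.27248677; Var(ȳ) = 0.72751323·509/1442 = 0.25679905.
Var(Ŷ) = 5292² · 0.25679905 = 7.1917252 × 10^6.
SE(Ŷ) = √(7.1917252 × 10^6) = 2682.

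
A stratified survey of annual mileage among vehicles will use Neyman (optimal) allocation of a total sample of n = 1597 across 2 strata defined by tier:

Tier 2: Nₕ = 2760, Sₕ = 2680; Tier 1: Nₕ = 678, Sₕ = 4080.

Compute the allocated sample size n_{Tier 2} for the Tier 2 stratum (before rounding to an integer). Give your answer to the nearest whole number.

1162

Neyman allocation: nₕ = n·NₕSₕ / Σⱼ NⱼSⱼ.
Σ NⱼSⱼ = 2760·2680 + 678·4080 = 1.016304 × 10^7.
n_{Tier 2} = 1597·2760·2680 / (1.016304 × 10^7) = 1162.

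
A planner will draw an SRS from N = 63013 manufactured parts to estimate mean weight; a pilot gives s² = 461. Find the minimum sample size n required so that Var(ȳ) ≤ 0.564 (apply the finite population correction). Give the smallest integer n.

807

Without fpc, n₀ = s²/D = 461/0.564 = 817.3759.
With fpc, (1 − n/N)·s²/n ≤ D requires n ≥ n₀/(1 + n₀/N) = 817.3759/(1 + 817.3759/63013) = 806.9090.
Rounding up, n = 807.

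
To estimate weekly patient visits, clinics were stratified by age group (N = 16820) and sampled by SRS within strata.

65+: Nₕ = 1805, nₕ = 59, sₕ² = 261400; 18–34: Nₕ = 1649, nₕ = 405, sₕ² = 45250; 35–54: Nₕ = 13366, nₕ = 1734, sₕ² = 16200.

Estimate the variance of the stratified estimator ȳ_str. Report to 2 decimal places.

Var(ȳ_str) = Σₕ Wₕ²(1 − fₕ)sₕ²/nₕ with Wₕ = Nₕ/N, N = 16820.
65+: Wₕ = 0.10731272; term = 0.10731272²·(1 − 0.03268698)·261400/59 = 49.354077.
18–34: Wₕ = 0.09803805; term = 0.09803805²·(1 − 0.24560340)·45250/405 = 0.81012608.
35–54: Wₕ = 0.79464923; term = 0.79464923²·(1 − 0.12973216)·16200/1734 = 5.1341646.
Sum = 55.298368.

55.30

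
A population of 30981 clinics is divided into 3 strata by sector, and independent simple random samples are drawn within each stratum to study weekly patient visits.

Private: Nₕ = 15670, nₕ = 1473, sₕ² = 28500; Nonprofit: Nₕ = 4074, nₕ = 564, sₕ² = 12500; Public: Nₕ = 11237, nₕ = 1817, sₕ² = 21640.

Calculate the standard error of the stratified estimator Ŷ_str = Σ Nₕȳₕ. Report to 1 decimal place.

76693.9

Var(Ŷ_str) = Σₕ Nₕ²(1 − fₕ)sₕ²/nₕ.
Private: 15670²·(1 − 1473/15670)·28500/1473 = 4.3043511 × 10^9.
Nonprofit: 4074²·(1 − 564/4074)·12500/564 = 3.1692686 × 10^8.
Public: 11237²·(1 − 1817/11237)·21640/1817 = 1.2606764 × 10^9.
Sum = 5.8819544 × 10^9.
SE = √(5.8819544 × 10^9) = 76693.9.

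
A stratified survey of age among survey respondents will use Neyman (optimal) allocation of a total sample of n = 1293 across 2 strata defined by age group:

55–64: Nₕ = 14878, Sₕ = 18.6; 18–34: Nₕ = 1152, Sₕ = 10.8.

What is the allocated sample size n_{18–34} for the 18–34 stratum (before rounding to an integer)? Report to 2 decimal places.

Neyman allocation: nₕ = n·NₕSₕ / Σⱼ NⱼSⱼ.
Σ NⱼSⱼ = 14878·18.6 + 1152·10.8 = 289172.4.
n_{18–34} = 1293·1152·10.8 / 289172.4 = 55.63.

55.63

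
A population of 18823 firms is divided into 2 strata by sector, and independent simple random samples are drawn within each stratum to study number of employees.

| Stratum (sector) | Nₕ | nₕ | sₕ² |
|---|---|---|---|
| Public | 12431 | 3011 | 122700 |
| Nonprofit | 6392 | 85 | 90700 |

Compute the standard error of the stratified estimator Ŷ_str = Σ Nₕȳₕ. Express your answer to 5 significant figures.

Var(Ŷ_str) = Σₕ Nₕ²(1 − fₕ)sₕ²/nₕ.
Public: 12431²·(1 − 3011/12431)·122700/3011 = 4.7718939 × 10^9.
Nonprofit: 6392²·(1 − 85/6392)·90700/85 = 4.3017776 × 10^10.
Sum = 4.778967 × 10^10.
SE = √(4.778967 × 10^10) = 218610.

218610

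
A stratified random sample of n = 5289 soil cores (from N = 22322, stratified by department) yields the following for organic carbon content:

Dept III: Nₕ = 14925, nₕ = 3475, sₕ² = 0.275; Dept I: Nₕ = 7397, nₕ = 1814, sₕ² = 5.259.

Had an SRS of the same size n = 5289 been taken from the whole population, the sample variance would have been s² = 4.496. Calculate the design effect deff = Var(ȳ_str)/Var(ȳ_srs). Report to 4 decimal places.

Var(ȳ_str) = Σ Wₕ²(1−fₕ)sₕ²/nₕ with Wₕ = Nₕ/22322:
  Dept III: (14925/22322)²·(1−3475/14925)·0.275/3475 = 2.7141354 × 10^-5
  Dept I: (7397/22322)²·(1−1814/7397)·5.259/1814 = 2.4028293 × 10^-4
  → Var(ȳ_str) = 2.6742428 × 10^-4.
Var(ȳ_srs) = (1 − 5289/22322)·4.496/5289 = 6.4865053 × 10^-4.
deff = (2.6742428 × 10^-4) / (6.4865053 × 10^-4) = 0.4123.

0.4123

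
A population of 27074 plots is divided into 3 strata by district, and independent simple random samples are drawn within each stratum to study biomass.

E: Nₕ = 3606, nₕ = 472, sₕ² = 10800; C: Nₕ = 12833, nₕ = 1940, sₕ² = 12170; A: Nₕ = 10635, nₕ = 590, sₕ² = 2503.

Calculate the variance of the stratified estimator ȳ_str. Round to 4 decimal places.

2.1674

Var(ȳ_str) = Σₕ Wₕ²(1 − fₕ)sₕ²/nₕ with Wₕ = Nₕ/N, N = 27074.
E: Wₕ = 0.13319051; term = 0.13319051²·(1 − 0.13089296)·10800/472 = 0.3527781.
C: Wₕ = 0.47399719; term = 0.47399719²·(1 − 0.15117276)·12170/1940 = 1.196354.
A: Wₕ = 0.39281229; term = 0.39281229²·(1 − 0.05547720)·2503/590 = 0.61828886.
Sum = 2.167421.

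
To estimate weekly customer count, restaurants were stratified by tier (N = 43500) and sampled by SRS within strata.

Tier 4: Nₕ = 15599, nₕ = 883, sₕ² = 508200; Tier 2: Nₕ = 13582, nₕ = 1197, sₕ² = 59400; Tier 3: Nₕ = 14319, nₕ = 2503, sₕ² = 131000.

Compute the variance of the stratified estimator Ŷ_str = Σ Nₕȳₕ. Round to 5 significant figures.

Var(Ŷ_str) = Σₕ Nₕ²(1 − fₕ)sₕ²/nₕ.
Tier 4: 15599²·(1 − 883/15599)·508200/883 = 1.3211754 × 10^11.
Tier 2: 13582²·(1 − 1197/13582)·59400/1197 = 8.3474155 × 10^9.
Tier 3: 14319²·(1 − 2503/14319)·131000/2503 = 8.855103 × 10^9.
Sum = 1.4932006 × 10^11.

1.4932 × 10^11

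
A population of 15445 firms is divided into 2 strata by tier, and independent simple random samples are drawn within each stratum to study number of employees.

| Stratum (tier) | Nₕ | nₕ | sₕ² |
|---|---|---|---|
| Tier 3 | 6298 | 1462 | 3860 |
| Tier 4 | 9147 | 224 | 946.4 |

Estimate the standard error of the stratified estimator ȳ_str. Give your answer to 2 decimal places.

Var(ȳ_str) = Σₕ Wₕ²(1 − fₕ)sₕ²/nₕ with Wₕ = Nₕ/N, N = 15445.
Tier 3: Wₕ = 0.40776950; term = 0.40776950²·(1 − 0.23213719)·3860/1462 = 0.33709558.
Tier 4: Wₕ = 0.59223050; term = 0.59223050²·(1 − 0.02448890)·946.4/224 = 1.4455744.
Sum = 1.78267.
SE = √(1.78267) = 1.34.

1.34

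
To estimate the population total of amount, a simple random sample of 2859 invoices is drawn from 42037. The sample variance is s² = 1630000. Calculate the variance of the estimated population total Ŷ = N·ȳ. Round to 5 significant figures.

9.3896 × 10^11

Var(Ŷ) = N²·Var(ȳ) = N²·(1 − n/N)·s²/n.
f = 2859/42037 = 0.06801151; Var(ȳ) = 0.93198849·1630000/2859 = 531.35405.
Var(Ŷ) = 42037² · 531.35405 = 9.3896072 × 10^11.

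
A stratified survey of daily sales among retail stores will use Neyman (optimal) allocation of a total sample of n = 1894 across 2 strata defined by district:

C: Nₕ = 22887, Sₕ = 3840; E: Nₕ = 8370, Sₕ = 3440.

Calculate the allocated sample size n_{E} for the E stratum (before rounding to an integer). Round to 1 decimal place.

Neyman allocation: nₕ = n·NₕSₕ / Σⱼ NⱼSⱼ.
Σ NⱼSⱼ = 22887·3840 + 8370·3440 = 1.1667888 × 10^8.
n_{E} = 1894·8370·3440 / (1.1667888 × 10^8) = 467.4.

467.4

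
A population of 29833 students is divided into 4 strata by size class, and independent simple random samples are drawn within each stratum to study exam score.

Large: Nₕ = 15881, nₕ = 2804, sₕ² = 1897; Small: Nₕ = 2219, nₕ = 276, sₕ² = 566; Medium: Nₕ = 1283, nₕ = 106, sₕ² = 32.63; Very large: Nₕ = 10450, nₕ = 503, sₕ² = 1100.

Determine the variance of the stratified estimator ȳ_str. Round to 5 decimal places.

Var(ȳ_str) = Σₕ Wₕ²(1 − fₕ)sₕ²/nₕ with Wₕ = Nₕ/N, N = 29833.
Large: Wₕ = 0.53232997; term = 0.53232997²·(1 − 0.17656319)·1897/2804 = 0.15786339.
Small: Wₕ = 0.07438072; term = 0.07438072²·(1 − 0.12438035)·566/276 = 0.0099344447.
Medium: Wₕ = 0.04300607; term = 0.04300607²·(1 − 0.08261886)·32.63/106 = 5.2230054 × 10^-4.
Very large: Wₕ = 0.35028324; term = 0.35028324²·(1 − 0.04813397)·1100/503 = 0.2554108.
Sum = 0.42373094.

0.42373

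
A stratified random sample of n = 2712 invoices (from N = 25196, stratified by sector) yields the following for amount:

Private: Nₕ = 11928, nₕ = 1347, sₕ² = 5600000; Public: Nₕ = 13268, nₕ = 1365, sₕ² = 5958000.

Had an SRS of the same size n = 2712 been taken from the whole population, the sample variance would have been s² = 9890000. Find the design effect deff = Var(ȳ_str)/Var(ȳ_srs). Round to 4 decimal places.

Var(ȳ_str) = Σ Wₕ²(1−fₕ)sₕ²/nₕ with Wₕ = Nₕ/25196:
  Private: (11928/25196)²·(1−1347/11928)·5600000/1347 = 826.51659
  Public: (13268/25196)²·(1−1365/13268)·5958000/1365 = 1085.8418
  → Var(ȳ_str) = 1912.3584.
Var(ȳ_srs) = (1 − 2712/25196)·9890000/2712 = 3254.2325.
deff = 1912.3584 / 3254.2325 = 0.5877.

0.5877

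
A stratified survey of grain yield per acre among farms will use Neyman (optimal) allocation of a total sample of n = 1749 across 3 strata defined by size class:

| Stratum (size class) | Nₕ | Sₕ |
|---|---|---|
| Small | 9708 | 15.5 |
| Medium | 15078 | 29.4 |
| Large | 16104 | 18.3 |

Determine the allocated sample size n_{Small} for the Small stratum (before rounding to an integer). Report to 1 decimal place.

296.2

Neyman allocation: nₕ = n·NₕSₕ / Σⱼ NⱼSⱼ.
Σ NⱼSⱼ = 9708·15.5 + 15078·29.4 + 16104·18.3 = 888470.4.
n_{Small} = 1749·9708·15.5 / 888470.4 = 296.2.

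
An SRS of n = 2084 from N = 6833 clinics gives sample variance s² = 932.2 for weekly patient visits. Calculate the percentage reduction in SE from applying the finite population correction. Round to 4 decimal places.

f = n/N = 2084/6833 = 0.30499049.
SE_no-fpc = √(s²/n) = 0.66881452; SE_fpc = √((1−f)s²/n) = 0.55757214.
Ratio = √(1−f) = 0.83367231. Reduction = 100·(1 − 0.83367231) = 16.6328%.

16.6328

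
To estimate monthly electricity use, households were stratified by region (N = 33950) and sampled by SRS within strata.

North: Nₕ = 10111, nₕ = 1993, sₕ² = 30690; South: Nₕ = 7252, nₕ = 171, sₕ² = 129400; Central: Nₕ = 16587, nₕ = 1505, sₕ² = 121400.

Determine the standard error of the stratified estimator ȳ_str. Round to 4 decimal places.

7.2331

Var(ȳ_str) = Σₕ Wₕ²(1 − fₕ)sₕ²/nₕ with Wₕ = Nₕ/N, N = 33950.
North: Wₕ = 0.29782032; term = 0.29782032²·(1 − 0.19711206)·30690/1993 = 1.0966125.
South: Wₕ = 0.21360825; term = 0.21360825²·(1 − 0.02357970)·129400/171 = 33.714056.
Central: Wₕ = 0.48857143; term = 0.48857143²·(1 − 0.09073371)·121400/1505 = 17.507713.
Sum = 52.318382.
SE = √(52.318382) = 7.2331.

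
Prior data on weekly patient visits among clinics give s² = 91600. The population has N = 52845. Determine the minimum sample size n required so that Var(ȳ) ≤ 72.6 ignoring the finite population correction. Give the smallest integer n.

1262

Without fpc, n₀ = s²/D = 91600/72.6 = 1261.7080.
Rounding up, n = 1262.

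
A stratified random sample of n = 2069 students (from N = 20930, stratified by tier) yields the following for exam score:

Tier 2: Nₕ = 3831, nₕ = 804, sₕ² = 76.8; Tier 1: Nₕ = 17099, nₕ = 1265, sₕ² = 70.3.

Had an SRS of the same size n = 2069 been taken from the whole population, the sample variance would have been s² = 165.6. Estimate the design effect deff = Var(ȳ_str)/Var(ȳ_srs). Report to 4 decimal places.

Var(ȳ_str) = Σ Wₕ²(1−fₕ)sₕ²/nₕ with Wₕ = Nₕ/20930:
  Tier 2: (3831/20930)²·(1−804/3831)·76.8/804 = 0.0025286649
  Tier 1: (17099/20930)²·(1−1265/17099)·70.3/1265 = 0.034346912
  → Var(ȳ_str) = 0.036875577.
Var(ȳ_srs) = (1 − 2069/20930)·165.6/2069 = 0.072126578.
deff = 0.036875577 / 0.072126578 = 0.5113.

0.5113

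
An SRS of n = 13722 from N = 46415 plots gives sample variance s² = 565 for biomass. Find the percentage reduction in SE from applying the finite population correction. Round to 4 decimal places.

f = n/N = 13722/46415 = 0.29563719.
SE_no-fpc = √(s²/n) = 0.20291564; SE_fpc = √((1−f)s²/n) = 0.17029964.
Ratio = √(1−f) = 0.83926326. Reduction = 100·(1 − 0.83926326) = 16.0737%.

16.0737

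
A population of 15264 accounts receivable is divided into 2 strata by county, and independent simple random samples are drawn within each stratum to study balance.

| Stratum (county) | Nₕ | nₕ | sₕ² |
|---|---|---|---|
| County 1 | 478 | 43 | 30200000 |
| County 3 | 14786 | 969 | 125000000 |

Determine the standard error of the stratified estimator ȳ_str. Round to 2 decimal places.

337.25

Var(ȳ_str) = Σₕ Wₕ²(1 − fₕ)sₕ²/nₕ with Wₕ = Nₕ/N, N = 15264.
County 1: Wₕ = 0.03131551; term = 0.03131551²·(1 − 0.08995816)·30200000/43 = 626.78548.
County 3: Wₕ = 0.96868449; term = 0.96868449²·(1 − 0.06553497)·125000000/969 = 113113.38.
Sum = 113740.17.
SE = √(113740.17) = 337.25.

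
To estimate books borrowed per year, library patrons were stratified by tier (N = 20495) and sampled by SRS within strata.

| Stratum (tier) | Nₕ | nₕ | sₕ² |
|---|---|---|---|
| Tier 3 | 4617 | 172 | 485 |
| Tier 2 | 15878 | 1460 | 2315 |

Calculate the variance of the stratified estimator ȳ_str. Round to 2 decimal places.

Var(ȳ_str) = Σₕ Wₕ²(1 − fₕ)sₕ²/nₕ with Wₕ = Nₕ/N, N = 20495.
Tier 3: Wₕ = 0.22527446; term = 0.22527446²·(1 − 0.03725363)·485/172 = 0.13776823.
Tier 2: Wₕ = 0.77472554; term = 0.77472554²·(1 − 0.09195113)·2315/1460 = 0.86417782.
Sum = 1.0019461.

1.00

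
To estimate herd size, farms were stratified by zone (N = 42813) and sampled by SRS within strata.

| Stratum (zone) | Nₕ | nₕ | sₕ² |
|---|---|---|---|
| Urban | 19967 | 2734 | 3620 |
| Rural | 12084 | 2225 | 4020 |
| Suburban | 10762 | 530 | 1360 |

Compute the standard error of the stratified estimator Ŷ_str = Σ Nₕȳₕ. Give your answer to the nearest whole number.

Var(Ŷ_str) = Σₕ Nₕ²(1 − fₕ)sₕ²/nₕ.
Urban: 19967²·(1 − 2734/19967)·3620/2734 = 4.5560005 × 10^8.
Rural: 12084²·(1 − 2225/12084)·4020/2225 = 2.1524825 × 10^8.
Suburban: 10762²·(1 − 530/10762)·1360/530 = 2.8256382 × 10^8.
Sum = 9.5341212 × 10^8.
SE = √(9.5341212 × 10^8) = 30877.

30877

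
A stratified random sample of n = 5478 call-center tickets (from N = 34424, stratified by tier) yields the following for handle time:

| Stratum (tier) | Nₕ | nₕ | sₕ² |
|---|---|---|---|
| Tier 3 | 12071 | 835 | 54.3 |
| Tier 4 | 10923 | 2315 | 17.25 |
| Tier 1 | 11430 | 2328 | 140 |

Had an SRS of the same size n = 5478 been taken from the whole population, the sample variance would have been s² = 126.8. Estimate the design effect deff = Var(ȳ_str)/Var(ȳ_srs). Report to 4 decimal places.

Var(ȳ_str) = Σ Wₕ²(1−fₕ)sₕ²/nₕ with Wₕ = Nₕ/34424:
  Tier 3: (12071/34424)²·(1−835/12071)·54.3/835 = 0.0074429597
  Tier 4: (10923/34424)²·(1−2315/10923)·17.25/2315 = 5.9123431 × 10^-4
  Tier 1: (11430/34424)²·(1−2328/11430)·140/2328 = 0.0052796539
  → Var(ȳ_str) = 0.013313848.
Var(ȳ_srs) = (1 − 5478/34424)·126.8/5478 = 0.019463657.
deff = 0.013313848 / 0.019463657 = 0.6840.

0.6840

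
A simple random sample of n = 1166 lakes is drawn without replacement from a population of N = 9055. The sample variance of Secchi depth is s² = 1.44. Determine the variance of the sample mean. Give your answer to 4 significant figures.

Under SRS without replacement, Var(ȳ) = (1 − f)·s²/n with f = n/N = 1166/9055 = 0.12876864.
Var(ȳ) = (1 − 0.12876864)·1.44/1166 = 0.87123136·0.0012349914 = 0.0010759633.

0.001076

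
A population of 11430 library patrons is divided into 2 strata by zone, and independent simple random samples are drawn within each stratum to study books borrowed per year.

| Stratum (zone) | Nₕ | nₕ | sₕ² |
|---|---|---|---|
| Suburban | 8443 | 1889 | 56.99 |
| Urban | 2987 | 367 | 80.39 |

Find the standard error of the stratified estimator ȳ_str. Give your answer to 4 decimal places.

Var(ȳ_str) = Σₕ Wₕ²(1 − fₕ)sₕ²/nₕ with Wₕ = Nₕ/N, N = 11430.
Suburban: Wₕ = 0.73867017; term = 0.73867017²·(1 − 0.22373564)·56.99/1889 = 0.012778429.
Urban: Wₕ = 0.26132983; term = 0.26132983²·(1 − 0.12286575)·80.39/367 = 0.013121395.
Sum = 0.025899824.
SE = √(0.025899824) = 0.1609.

0.1609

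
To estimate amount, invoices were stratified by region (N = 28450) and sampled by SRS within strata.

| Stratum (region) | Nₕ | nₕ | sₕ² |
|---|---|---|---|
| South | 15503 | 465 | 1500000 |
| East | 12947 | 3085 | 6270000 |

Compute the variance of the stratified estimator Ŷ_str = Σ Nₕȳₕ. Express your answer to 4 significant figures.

1.012 × 10^12

Var(Ŷ_str) = Σₕ Nₕ²(1 − fₕ)sₕ²/nₕ.
South: 15503²·(1 − 465/15503)·1500000/465 = 7.5204553 × 10^11.
East: 12947²·(1 − 3085/12947)·6270000/3085 = 2.5950547 × 10^11.
Sum = 1.011551 × 10^12.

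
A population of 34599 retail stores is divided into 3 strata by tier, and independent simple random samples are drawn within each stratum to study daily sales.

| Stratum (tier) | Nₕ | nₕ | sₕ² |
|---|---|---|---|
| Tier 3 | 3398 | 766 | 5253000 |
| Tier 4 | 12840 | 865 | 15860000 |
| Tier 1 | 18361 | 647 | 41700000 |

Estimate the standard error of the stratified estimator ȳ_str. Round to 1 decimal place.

141.1

Var(ȳ_str) = Σₕ Wₕ²(1 − fₕ)sₕ²/nₕ with Wₕ = Nₕ/N, N = 34599.
Tier 3: Wₕ = 0.09821093; term = 0.09821093²·(1 − 0.22542672)·5253000/766 = 51.234299.
Tier 4: Wₕ = 0.37110899; term = 0.37110899²·(1 − 0.06736760)·15860000/865 = 2355.0521.
Tier 1: Wₕ = 0.53068008; term = 0.53068008²·(1 − 0.03523773)·41700000/647 = 17511.27.
Sum = 19917.556.
SE = √(19917.556) = 141.1.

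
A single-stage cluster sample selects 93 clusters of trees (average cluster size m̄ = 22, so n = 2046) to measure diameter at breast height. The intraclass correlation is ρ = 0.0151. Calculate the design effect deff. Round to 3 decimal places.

1.317

deff = 1 + (22 − 1)·0.0151 = 1 + 0.3171 = 1.3171.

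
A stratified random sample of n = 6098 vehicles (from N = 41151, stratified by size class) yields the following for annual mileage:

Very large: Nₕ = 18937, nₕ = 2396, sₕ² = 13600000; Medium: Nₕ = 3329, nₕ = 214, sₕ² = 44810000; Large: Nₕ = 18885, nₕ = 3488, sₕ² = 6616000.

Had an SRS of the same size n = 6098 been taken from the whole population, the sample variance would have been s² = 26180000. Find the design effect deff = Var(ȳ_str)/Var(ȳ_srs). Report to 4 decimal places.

0.7268

Var(ȳ_str) = Σ Wₕ²(1−fₕ)sₕ²/nₕ with Wₕ = Nₕ/41151:
  Very large: (18937/41151)²·(1−2396/18937)·13600000/2396 = 1049.9394
  Medium: (3329/41151)²·(1−214/3329)·44810000/214 = 1282.2486
  Large: (18885/41151)²·(1−3488/18885)·6616000/3488 = 325.69518
  → Var(ȳ_str) = 2657.8832.
Var(ȳ_srs) = (1 − 6098/41151)·26180000/6098 = 3657.0174.
deff = 2657.8832 / 3657.0174 = 0.7268.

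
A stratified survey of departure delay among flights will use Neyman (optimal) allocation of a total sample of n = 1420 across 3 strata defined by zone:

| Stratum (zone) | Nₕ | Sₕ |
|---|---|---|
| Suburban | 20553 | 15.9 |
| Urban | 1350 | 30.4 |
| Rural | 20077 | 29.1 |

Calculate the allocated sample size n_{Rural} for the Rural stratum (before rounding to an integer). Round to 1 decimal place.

Neyman allocation: nₕ = n·NₕSₕ / Σⱼ NⱼSⱼ.
Σ NⱼSⱼ = 20553·15.9 + 1350·30.4 + 20077·29.1 = 952073.4.
n_{Rural} = 1420·20077·29.1 / 952073.4 = 871.4.

871.4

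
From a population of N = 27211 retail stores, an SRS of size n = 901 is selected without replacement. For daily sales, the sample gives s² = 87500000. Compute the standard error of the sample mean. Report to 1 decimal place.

Under SRS without replacement, Var(ȳ) = (1 − f)·s²/n with f = n/N = 901/27211 = 0.03311161.
Var(ȳ) = (1 − 0.03311161)·87500000/901 = 0.96688839·97114.317 = 93898.706.
SE(ȳ) = √(93898.706) = 306.4.

306.4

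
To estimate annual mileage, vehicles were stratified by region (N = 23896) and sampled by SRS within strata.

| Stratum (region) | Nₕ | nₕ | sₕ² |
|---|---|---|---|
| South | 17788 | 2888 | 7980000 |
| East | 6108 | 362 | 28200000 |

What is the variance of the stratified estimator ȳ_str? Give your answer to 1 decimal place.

6070.5

Var(ȳ_str) = Σₕ Wₕ²(1 − fₕ)sₕ²/nₕ with Wₕ = Nₕ/N, N = 23896.
South: Wₕ = 0.74439237; term = 0.74439237²·(1 − 0.16235664)·7980000/2888 = 1282.5334.
East: Wₕ = 0.25560763; term = 0.25560763²·(1 − 0.05926654)·28200000/362 = 4788.0069.
Sum = 6070.5403.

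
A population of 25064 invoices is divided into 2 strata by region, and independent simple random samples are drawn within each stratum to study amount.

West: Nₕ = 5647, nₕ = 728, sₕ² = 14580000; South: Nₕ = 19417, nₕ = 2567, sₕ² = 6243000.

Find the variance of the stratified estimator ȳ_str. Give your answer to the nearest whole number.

Var(ȳ_str) = Σₕ Wₕ²(1 − fₕ)sₕ²/nₕ with Wₕ = Nₕ/N, N = 25064.
West: Wₕ = 0.22530322; term = 0.22530322²·(1 − 0.12891801)·14580000/728 = 885.56408.
South: Wₕ = 0.77469678; term = 0.77469678²·(1 − 0.13220374)·6243000/2567 = 1266.627.
Sum = 2152.1911.

2152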